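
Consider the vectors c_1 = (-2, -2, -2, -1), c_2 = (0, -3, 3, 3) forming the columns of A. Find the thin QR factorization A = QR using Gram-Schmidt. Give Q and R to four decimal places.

Q = [[-0.5547, -0.0900], [-0.5547, -0.6749], [-0.5547, 0.4949], [-0.2774, 0.5399]], R = [[3.6056, -0.8321], [0.0000, 5.1291]]

c_1 = (-2, -2, -2, -1); ‖c_1‖ = 3.6056, so e_1 = (-0.5547, -0.5547, -0.5547, -0.2774).
e_1·c_2 = (-0.5547)·0 + (-0.5547)·(-3) + (-0.5547)·3 + (-0.2774)·3 = -0.8321.
u_2 = c_2 + 0.8321·e_1 = (-0.4615, -3.4615, 2.5385, 2.7692).
‖u_2‖ = 5.1291, so e_2 = (-0.0900, -0.6749, 0.4949, 0.5399).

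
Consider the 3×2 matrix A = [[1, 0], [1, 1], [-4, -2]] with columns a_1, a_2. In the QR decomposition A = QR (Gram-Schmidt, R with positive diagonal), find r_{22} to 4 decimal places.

r_{22} = 0.7071

a_1 = (1, 1, -4); ‖a_1‖ = 4.2426, so e_1 = (0.2357, 0.2357, -0.9428).
e_1·a_2 = 0.2357·0 + 0.2357·1 + (-0.9428)·(-2) = 2.1213.
u_2 = a_2 − 2.1213·e_1 = (-0.5000, 0.5000, 0.0000).
r_{22} = ‖u_2‖ = 0.7071.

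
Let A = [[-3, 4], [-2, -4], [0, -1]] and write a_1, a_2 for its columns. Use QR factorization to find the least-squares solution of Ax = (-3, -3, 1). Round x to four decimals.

q_1 = a_1/‖a_1‖ = (-3, -2, 0)/3.6056 = (-0.8321, -0.5547, 0.0000).
r_{12} = q_1·a_2 = -1.1094.
u_2 = a_2 + 1.1094·q_1 = (3.0769, -4.6154, -1.0000).
‖u_2‖ = 5.6364, so q_2 = (0.5459, -0.8189, -0.1774).
Qᵀb = (4.1603, 0.6414).
Back-substitute: x_2 = 0.6414/5.6364 = 0.1138.
x_1 = (4.1603 + 1.1094·0.1138)/3.6056 = 1.1889.

x = (1.1889, 0.1138)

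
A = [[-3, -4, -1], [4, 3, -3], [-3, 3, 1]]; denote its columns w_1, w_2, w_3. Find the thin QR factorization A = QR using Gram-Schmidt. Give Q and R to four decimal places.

Q = [[-0.5145, -0.5115, -0.6882], [0.6860, 0.2361, -0.6882], [-0.5145, 0.8262, -0.2294]], R = [[5.8310, 2.5725, -2.0580], [0.0000, 5.2328, 0.6295], [0.0000, 0.0000, 2.5236]]

w_1 = (-3, 4, -3); ‖w_1‖ = 5.8310, so e_1 = (-0.5145, 0.6860, -0.5145).
e_1·w_2 = (-0.5145)·(-4) + 0.6860·3 + (-0.5145)·3 = 2.5725.
u_2 = w_2 − 2.5725·e_1 = (-2.6765, 1.2353, 4.3235).
‖u_2‖ = 5.2328, so e_2 = (-0.5115, 0.2361, 0.8262).
e_1·w_3 = (-0.5145)·(-1) + 0.6860·(-3) + (-0.5145)·1 = -2.0580; e_2·w_3 = (-0.5115)·(-1) + 0.2361·(-3) + 0.8262·1 = 0.6295.
u_3 = w_3 + 2.0580·e_1 − 0.6295·e_2 = (-1.7368, -1.7368, -0.5789).
‖u_3‖ = 2.5236, so e_3 = (-0.6882, -0.6882, -0.2294).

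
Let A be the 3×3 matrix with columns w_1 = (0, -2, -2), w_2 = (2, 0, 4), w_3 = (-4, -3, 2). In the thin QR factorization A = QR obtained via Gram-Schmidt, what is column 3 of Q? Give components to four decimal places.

q_1 = w_1/‖w_1‖ = (0, -2, -2)/2.8284 = (0.0000, -0.7071, -0.7071).
r_{12} = q_1·w_2 = -2.8284.
u_2 = w_2 + 2.8284·q_1 = (2.0000, -2.0000, 2.0000).
‖u_2‖ = 3.4641, so q_2 = (0.5774, -0.5774, 0.5774).
r_{13} = q_1·w_3 = 0.7071; r_{23} = q_2·w_3 = 0.5774.
u_3 = w_3 − 0.7071·q_1 − 0.5774·q_2 = (-4.3333, -2.1667, 2.1667).
‖u_3‖ = 5.3072, so q_3 = (-0.8165, -0.4082, 0.4082).

q_3 = (-0.8165, -0.4082, 0.4082)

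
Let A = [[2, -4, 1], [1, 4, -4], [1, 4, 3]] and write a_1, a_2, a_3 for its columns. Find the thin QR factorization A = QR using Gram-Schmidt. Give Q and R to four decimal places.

a_1 = (2, 1, 1); ‖a_1‖ = 2.4495, so e_1 = (0.8165, 0.4082, 0.4082).
e_1·a_2 = 0.8165·(-4) + 0.4082·4 + 0.4082·4 = 0.0000.
u_2 = a_2 + 0.0000·e_1 = (-4.0000, 4.0000, 4.0000).
‖u_2‖ = 6.9282, so e_2 = (-0.5774, 0.5774, 0.5774).
e_1·a_3 = 0.8165·1 + 0.4082·(-4) + 0.4082·3 = 0.4082; e_2·a_3 = (-0.5774)·1 + 0.5774·(-4) + 0.5774·3 = -1.1547.
u_3 = a_3 − 0.4082·e_1 + 1.1547·e_2 = (0.0000, -3.5000, 3.5000).
‖u_3‖ = 4.9497, so e_3 = (0.0000, -0.7071, 0.7071).

Q = [[0.8165, -0.5774, 0.0000], [0.4082, 0.5774, -0.7071], [0.4082, 0.5774, 0.7071]], R = [[2.4495, 0.0000, 0.4082], [0.0000, 6.9282, -1.1547], [0.0000, 0.0000, 4.9497]]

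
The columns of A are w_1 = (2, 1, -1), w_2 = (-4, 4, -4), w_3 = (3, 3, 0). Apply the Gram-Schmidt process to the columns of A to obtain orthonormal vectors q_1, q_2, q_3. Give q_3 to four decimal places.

q_3 = (0.0000, 0.7071, 0.7071)

w_1 = (2, 1, -1); ‖w_1‖ = 2.4495, so q_1 = (0.8165, 0.4082, -0.4082).
q_1·w_2 = 0.8165·(-4) + 0.4082·4 + (-0.4082)·(-4) = 0.0000.
u_2 = w_2 + 0.0000·q_1 = (-4.0000, 4.0000, -4.0000).
‖u_2‖ = 6.9282, so q_2 = (-0.5774, 0.5774, -0.5774).
q_1·w_3 = 0.8165·3 + 0.4082·3 + (-0.4082)·0 = 3.6742; q_2·w_3 = (-0.5774)·3 + 0.5774·3 + (-0.5774)·0 = 0.0000.
u_3 = w_3 − 3.6742·q_1 + 0.0000·q_2 = (0.0000, 1.5000, 1.5000).
‖u_3‖ = 2.1213, so q_3 = (0.0000, 0.7071, 0.7071).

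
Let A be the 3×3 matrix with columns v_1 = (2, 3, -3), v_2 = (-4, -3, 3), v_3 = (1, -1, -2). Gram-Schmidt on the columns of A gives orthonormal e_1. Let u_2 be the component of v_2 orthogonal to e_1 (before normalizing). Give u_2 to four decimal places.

u_2 = (-1.6364, 0.5455, -0.5455)

v_1 = (2, 3, -3); ‖v_1‖ = 4.6904, so e_1 = (0.4264, 0.6396, -0.6396).
e_1·v_2 = 0.4264·(-4) + 0.6396·(-3) + (-0.6396)·3 = -5.5432.
u_2 = v_2 + 5.5432·e_1 = (-1.6364, 0.5455, -0.5455).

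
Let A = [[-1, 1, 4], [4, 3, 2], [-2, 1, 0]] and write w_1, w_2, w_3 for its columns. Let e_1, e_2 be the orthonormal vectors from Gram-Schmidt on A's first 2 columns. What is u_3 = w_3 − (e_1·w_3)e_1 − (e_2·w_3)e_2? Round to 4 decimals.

u_3 = (2.5333, -0.2533, -1.7733)

w_1 = (-1, 4, -2); ‖w_1‖ = 4.5826, so e_1 = (-0.2182, 0.8729, -0.4364).
e_1·w_2 = (-0.2182)·1 + 0.8729·3 + (-0.4364)·1 = 1.9640.
u_2 = w_2 − 1.9640·e_1 = (1.4286, 1.2857, 1.8571).
‖u_2‖ = 2.6726, so e_2 = (0.5345, 0.4811, 0.6949).
e_1·w_3 = (-0.2182)·4 + 0.8729·2 + (-0.4364)·0 = 0.8729; e_2·w_3 = 0.5345·4 + 0.4811·2 + 0.6949·0 = 3.1002.
u_3 = w_3 − 0.8729·e_1 − 3.1002·e_2 = (2.5333, -0.2533, -1.7733).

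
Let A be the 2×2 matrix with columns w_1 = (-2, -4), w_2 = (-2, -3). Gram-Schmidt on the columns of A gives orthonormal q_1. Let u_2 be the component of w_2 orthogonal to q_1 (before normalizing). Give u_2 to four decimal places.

u_2 = (-0.4000, 0.2000)

q_1 = w_1/‖w_1‖ = (-2, -4)/4.4721 = (-0.4472, -0.8944).
r_{12} = q_1·w_2 = 3.5777.
u_2 = w_2 − 3.5777·q_1 = (-0.4000, 0.2000).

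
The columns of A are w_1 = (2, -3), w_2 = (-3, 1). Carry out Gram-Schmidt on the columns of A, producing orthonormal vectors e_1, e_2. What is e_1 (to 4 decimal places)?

w_1 = (2, -3); ‖w_1‖ = 3.6056, so e_1 = (0.5547, -0.8321).

e_1 = (0.5547, -0.8321)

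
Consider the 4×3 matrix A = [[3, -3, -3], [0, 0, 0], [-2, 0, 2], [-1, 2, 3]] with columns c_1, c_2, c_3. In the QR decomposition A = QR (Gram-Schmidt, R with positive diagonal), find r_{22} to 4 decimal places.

q_1 = c_1/‖c_1‖ = (3, 0, -2, -1)/3.7417 = (0.8018, 0.0000, -0.5345, -0.2673).
r_{12} = q_1·c_2 = -2.9399.
u_2 = c_2 + 2.9399·q_1 = (-0.6429, 0.0000, -1.5714, 1.2143).
r_{22} = ‖u_2‖ = 2.0874.

r_{22} = 2.0874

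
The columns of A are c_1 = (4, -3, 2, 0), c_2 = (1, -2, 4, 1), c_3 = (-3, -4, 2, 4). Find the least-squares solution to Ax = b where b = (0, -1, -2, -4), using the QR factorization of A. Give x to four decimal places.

c_1 = (4, -3, 2, 0); ‖c_1‖ = 5.3852, so q_1 = (0.7428, -0.5571, 0.3714, 0.0000).
q_1·c_2 = 0.7428·1 + (-0.5571)·(-2) + 0.3714·4 + 0.0000·1 = 3.3425.
u_2 = c_2 − 3.3425·q_1 = (-1.4828, -0.1379, 2.7586, 1.0000).
‖u_2‖ = 3.2905, so q_2 = (-0.4506, -0.0419, 0.8384, 0.3039).
q_1·c_3 = 0.7428·(-3) + (-0.5571)·(-4) + 0.3714·2 + 0.0000·4 = 0.7428; q_2·c_3 = (-0.4506)·(-3) + (-0.0419)·(-4) + 0.8384·2 + 0.3039·4 = 4.4118.
u_3 = c_3 − 0.7428·q_1 − 4.4118·q_2 = (-1.5637, -3.4013, -1.9745, 2.6592).
‖u_3‖ = 4.9984, so q_3 = (-0.3128, -0.6805, -0.3950, 0.5320).
Qᵀb = (-0.1857, -2.8504, -0.6575).
Back-substitute: x_3 = -0.6575/4.9984 = -0.1315.
x_2 = (-2.8504 − 4.4118·(-0.1315))/3.2905 = -0.6899.
x_1 = (-0.1857 − 3.3425·(-0.6899) − 0.7428·(-0.1315))/5.3852 = 0.4119.

x = (0.4119, -0.6899, -0.1315)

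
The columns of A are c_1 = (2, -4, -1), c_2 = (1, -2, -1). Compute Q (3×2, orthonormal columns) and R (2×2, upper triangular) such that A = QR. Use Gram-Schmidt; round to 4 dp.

Q = [[0.4364, -0.0976], [-0.8729, 0.1952], [-0.2182, -0.9759]], R = [[4.5826, 2.4004], [0.0000, 0.4880]]

c_1 = (2, -4, -1); ‖c_1‖ = 4.5826, so e_1 = (0.4364, -0.8729, -0.2182).
e_1·c_2 = 0.4364·1 + (-0.8729)·(-2) + (-0.2182)·(-1) = 2.4004.
u_2 = c_2 − 2.4004·e_1 = (-0.0476, 0.0952, -0.4762).
‖u_2‖ = 0.4880, so e_2 = (-0.0976, 0.1952, -0.9759).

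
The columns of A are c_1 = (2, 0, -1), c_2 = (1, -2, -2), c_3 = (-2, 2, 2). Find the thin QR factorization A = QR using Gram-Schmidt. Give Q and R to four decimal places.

Q = [[0.8944, -0.2491, -0.3714], [0.0000, -0.8305, 0.5571], [-0.4472, -0.4983, -0.7428]], R = [[2.2361, 1.7889, -2.6833], [0.0000, 2.4083, -2.1592], [0.0000, 0.0000, 0.3714]]

q_1 = c_1/‖c_1‖ = (2, 0, -1)/2.2361 = (0.8944, 0.0000, -0.4472).
r_{12} = q_1·c_2 = 1.7889.
u_2 = c_2 − 1.7889·q_1 = (-0.6000, -2.0000, -1.2000).
‖u_2‖ = 2.4083, so q_2 = (-0.2491, -0.8305, -0.4983).
r_{13} = q_1·c_3 = -2.6833; r_{23} = q_2·c_3 = -2.1592.
u_3 = c_3 + 2.6833·q_1 + 2.1592·q_2 = (-0.1379, 0.2069, -0.2759).
‖u_3‖ = 0.3714, so q_3 = (-0.3714, 0.5571, -0.7428).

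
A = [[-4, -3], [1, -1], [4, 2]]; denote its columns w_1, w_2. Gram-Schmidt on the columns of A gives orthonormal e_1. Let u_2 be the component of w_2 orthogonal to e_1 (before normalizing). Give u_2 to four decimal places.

u_2 = (-0.6970, -1.5758, -0.3030)

w_1 = (-4, 1, 4); ‖w_1‖ = 5.7446, so e_1 = (-0.6963, 0.1741, 0.6963).
e_1·w_2 = (-0.6963)·(-3) + 0.1741·(-1) + 0.6963·2 = 3.3075.
u_2 = w_2 − 3.3075·e_1 = (-0.6970, -1.5758, -0.3030).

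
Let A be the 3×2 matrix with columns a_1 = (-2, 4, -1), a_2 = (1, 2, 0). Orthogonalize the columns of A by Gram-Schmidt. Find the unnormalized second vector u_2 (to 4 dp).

q_1 = a_1/‖a_1‖ = (-2, 4, -1)/4.5826 = (-0.4364, 0.8729, -0.2182).
r_{12} = q_1·a_2 = 1.3093.
u_2 = a_2 − 1.3093·q_1 = (1.5714, 0.8571, 0.2857).

u_2 = (1.5714, 0.8571, 0.2857)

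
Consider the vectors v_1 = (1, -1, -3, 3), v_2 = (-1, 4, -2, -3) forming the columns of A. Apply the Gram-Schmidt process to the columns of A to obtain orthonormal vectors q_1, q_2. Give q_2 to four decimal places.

q_1 = v_1/‖v_1‖ = (1, -1, -3, 3)/4.4721 = (0.2236, -0.2236, -0.6708, 0.6708).
r_{12} = q_1·v_2 = -1.7889.
u_2 = v_2 + 1.7889·q_1 = (-0.6000, 3.6000, -3.2000, -1.8000).
‖u_2‖ = 5.1769, so q_2 = (-0.1159, 0.6954, -0.6181, -0.3477).

q_2 = (-0.1159, 0.6954, -0.6181, -0.3477)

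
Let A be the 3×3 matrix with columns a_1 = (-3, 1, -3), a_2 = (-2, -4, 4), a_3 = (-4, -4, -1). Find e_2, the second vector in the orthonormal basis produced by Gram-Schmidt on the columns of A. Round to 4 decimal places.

a_1 = (-3, 1, -3); ‖a_1‖ = 4.3589, so e_1 = (-0.6882, 0.2294, -0.6882).
e_1·a_2 = (-0.6882)·(-2) + 0.2294·(-4) + (-0.6882)·4 = -2.2942.
u_2 = a_2 + 2.2942·e_1 = (-3.5789, -3.4737, 2.4211).
‖u_2‖ = 5.5441, so e_2 = (-0.6455, -0.6266, 0.4367).

e_2 = (-0.6455, -0.6266, 0.4367)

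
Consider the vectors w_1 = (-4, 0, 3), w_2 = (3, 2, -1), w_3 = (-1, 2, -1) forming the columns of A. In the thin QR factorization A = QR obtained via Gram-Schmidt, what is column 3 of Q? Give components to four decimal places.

q_1 = w_1/‖w_1‖ = (-4, 0, 3)/5.0000 = (-0.8000, 0.0000, 0.6000).
r_{12} = q_1·w_2 = -3.0000.
u_2 = w_2 + 3.0000·q_1 = (0.6000, 2.0000, 0.8000).
‖u_2‖ = 2.2361, so q_2 = (0.2683, 0.8944, 0.3578).
r_{13} = q_1·w_3 = 0.2000; r_{23} = q_2·w_3 = 1.1628.
u_3 = w_3 − 0.2000·q_1 − 1.1628·q_2 = (-1.1520, 0.9600, -1.5360).
‖u_3‖ = 2.1466, so q_3 = (-0.5367, 0.4472, -0.7155).

q_3 = (-0.5367, 0.4472, -0.7155)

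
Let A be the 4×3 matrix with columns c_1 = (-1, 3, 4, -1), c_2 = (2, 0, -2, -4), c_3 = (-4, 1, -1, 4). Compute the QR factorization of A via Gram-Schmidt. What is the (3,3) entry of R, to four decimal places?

c_1 = (-1, 3, 4, -1); ‖c_1‖ = 5.1962, so q_1 = (-0.1925, 0.5774, 0.7698, -0.1925).
q_1·c_2 = (-0.1925)·2 + 0.5774·0 + 0.7698·(-2) + (-0.1925)·(-4) = -1.1547.
u_2 = c_2 + 1.1547·q_1 = (1.7778, 0.6667, -1.1111, -4.2222).
‖u_2‖ = 4.7610, so q_2 = (0.3734, 0.1400, -0.2334, -0.8868).
q_1·c_3 = (-0.1925)·(-4) + 0.5774·1 + 0.7698·(-1) + (-0.1925)·4 = -0.1925; q_2·c_3 = 0.3734·(-4) + 0.1400·1 + (-0.2334)·(-1) + (-0.8868)·4 = -4.6676.
u_3 = c_3 + 0.1925·q_1 + 4.6676·q_2 = (-2.2941, 1.7647, -1.9412, -0.1765).
r_{33} = ‖u_3‖ = 3.4895.

r_{33} = 3.4895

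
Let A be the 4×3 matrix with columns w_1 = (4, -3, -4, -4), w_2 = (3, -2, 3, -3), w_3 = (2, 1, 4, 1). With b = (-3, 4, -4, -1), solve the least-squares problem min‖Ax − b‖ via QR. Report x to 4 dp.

x = (0.0041, -0.6382, -0.4837)

e_1 = w_1/‖w_1‖ = (4, -3, -4, -4)/7.5498 = (0.5298, -0.3974, -0.5298, -0.5298).
r_{12} = e_1·w_2 = 2.3842.
u_2 = w_2 − 2.3842·e_1 = (1.7368, -1.0526, 4.2632, -1.7368).
‖u_2‖ = 5.0315, so e_2 = (0.3452, -0.2092, 0.8473, -0.3452).
r_{13} = e_1·w_3 = -1.9868; r_{23} = e_2·w_3 = 3.5252.
u_3 = w_3 + 1.9868·e_1 − 3.5252·e_2 = (1.8358, 0.9480, -0.0395, 1.1642).
‖u_3‖ = 2.3719, so e_3 = (0.7740, 0.3997, -0.0167, 0.4909).
Qᵀb = (-0.5298, -4.9164, -1.1474).
Back-substitute: x_3 = -1.1474/2.3719 = -0.4837.
x_2 = (-4.9164 − 3.5252·(-0.4837))/5.0315 = -0.6382.
x_1 = (-0.5298 − 2.3842·(-0.6382) + 1.9868·(-0.4837))/7.5498 = 0.0041.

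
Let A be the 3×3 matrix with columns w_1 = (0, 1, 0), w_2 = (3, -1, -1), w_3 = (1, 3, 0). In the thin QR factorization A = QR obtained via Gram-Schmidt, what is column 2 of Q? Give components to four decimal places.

e_2 = (0.9487, 0.0000, -0.3162)

e_1 = w_1/‖w_1‖ = (0, 1, 0)/1.0000 = (0.0000, 1.0000, 0.0000).
r_{12} = e_1·w_2 = -1.0000.
u_2 = w_2 + 1.0000·e_1 = (3.0000, 0.0000, -1.0000).
‖u_2‖ = 3.1623, so e_2 = (0.9487, 0.0000, -0.3162).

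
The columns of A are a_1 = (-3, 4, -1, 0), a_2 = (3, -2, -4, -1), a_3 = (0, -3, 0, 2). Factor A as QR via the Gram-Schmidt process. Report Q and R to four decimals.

a_1 = (-3, 4, -1, 0); ‖a_1‖ = 5.0990, so q_1 = (-0.5883, 0.7845, -0.1961, 0.0000).
q_1·a_2 = (-0.5883)·3 + 0.7845·(-2) + (-0.1961)·(-4) + 0.0000·(-1) = -2.5495.
u_2 = a_2 + 2.5495·q_1 = (1.5000, 0.0000, -4.5000, -1.0000).
‖u_2‖ = 4.8477, so q_2 = (0.3094, 0.0000, -0.9283, -0.2063).
q_1·a_3 = (-0.5883)·0 + 0.7845·(-3) + (-0.1961)·0 + 0.0000·2 = -2.3534; q_2·a_3 = 0.3094·0 + 0.0000·(-3) + (-0.9283)·0 + (-0.2063)·2 = -0.4126.
u_3 = a_3 + 2.3534·q_1 + 0.4126·q_2 = (-1.2570, -1.1538, -0.8445, 1.9149).
‖u_3‖ = 2.7002, so q_3 = (-0.4655, -0.4273, -0.3128, 0.7092).

Q = [[-0.5883, 0.3094, -0.4655], [0.7845, 0.0000, -0.4273], [-0.1961, -0.9283, -0.3128], [0.0000, -0.2063, 0.7092]], R = [[5.0990, -2.5495, -2.3534], [0.0000, 4.8477, -0.4126], [0.0000, 0.0000, 2.7002]]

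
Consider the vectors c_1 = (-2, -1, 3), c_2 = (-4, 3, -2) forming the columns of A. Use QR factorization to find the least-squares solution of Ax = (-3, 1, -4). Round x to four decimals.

x = (-0.4444, 0.7778)

c_1 = (-2, -1, 3); ‖c_1‖ = 3.7417, so e_1 = (-0.5345, -0.2673, 0.8018).
e_1·c_2 = (-0.5345)·(-4) + (-0.2673)·3 + 0.8018·(-2) = -0.2673.
u_2 = c_2 + 0.2673·e_1 = (-4.1429, 2.9286, -1.7857).
‖u_2‖ = 5.3785, so e_2 = (-0.7703, 0.5445, -0.3320).
Qᵀb = (-1.8708, 4.1833).
Back-substitute: x_2 = 4.1833/5.3785 = 0.7778.
x_1 = (-1.8708 + 0.2673·0.7778)/3.7417 = -0.4444.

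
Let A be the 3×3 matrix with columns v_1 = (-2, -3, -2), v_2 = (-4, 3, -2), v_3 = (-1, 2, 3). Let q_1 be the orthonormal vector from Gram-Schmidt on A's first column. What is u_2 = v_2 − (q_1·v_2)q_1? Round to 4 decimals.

v_1 = (-2, -3, -2); ‖v_1‖ = 4.1231, so q_1 = (-0.4851, -0.7276, -0.4851).
q_1·v_2 = (-0.4851)·(-4) + (-0.7276)·3 + (-0.4851)·(-2) = 0.7276.
u_2 = v_2 − 0.7276·q_1 = (-3.6471, 3.5294, -1.6471).

u_2 = (-3.6471, 3.5294, -1.6471)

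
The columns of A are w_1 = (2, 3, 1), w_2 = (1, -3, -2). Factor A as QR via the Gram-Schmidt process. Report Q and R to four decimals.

e_1 = w_1/‖w_1‖ = (2, 3, 1)/3.7417 = (0.5345, 0.8018, 0.2673).
r_{12} = e_1·w_2 = -2.4054.
u_2 = w_2 + 2.4054·e_1 = (2.2857, -1.0714, -1.3571).
‖u_2‖ = 2.8661, so e_2 = (0.7975, -0.3738, -0.4735).

Q = [[0.5345, 0.7975], [0.8018, -0.3738], [0.2673, -0.4735]], R = [[3.7417, -2.4054], [0.0000, 2.8661]]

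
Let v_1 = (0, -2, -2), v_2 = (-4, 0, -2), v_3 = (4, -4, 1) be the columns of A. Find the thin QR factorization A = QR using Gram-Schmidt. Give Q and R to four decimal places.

v_1 = (0, -2, -2); ‖v_1‖ = 2.8284, so e_1 = (0.0000, -0.7071, -0.7071).
e_1·v_2 = 0.0000·(-4) + (-0.7071)·0 + (-0.7071)·(-2) = 1.4142.
u_2 = v_2 − 1.4142·e_1 = (-4.0000, 1.0000, -1.0000).
‖u_2‖ = 4.2426, so e_2 = (-0.9428, 0.2357, -0.2357).
e_1·v_3 = 0.0000·4 + (-0.7071)·(-4) + (-0.7071)·1 = 2.1213; e_2·v_3 = (-0.9428)·4 + 0.2357·(-4) + (-0.2357)·1 = -4.9497.
u_3 = v_3 − 2.1213·e_1 + 4.9497·e_2 = (-0.6667, -1.3333, 1.3333).
‖u_3‖ = 2.0000, so e_3 = (-0.3333, -0.6667, 0.6667).

Q = [[0.0000, -0.9428, -0.3333], [-0.7071, 0.2357, -0.6667], [-0.7071, -0.2357, 0.6667]], R = [[2.8284, 1.4142, 2.1213], [0.0000, 4.2426, -4.9497], [0.0000, 0.0000, 2.0000]]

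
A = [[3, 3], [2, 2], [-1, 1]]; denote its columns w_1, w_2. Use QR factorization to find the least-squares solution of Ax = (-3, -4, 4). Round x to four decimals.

w_1 = (3, 2, -1); ‖w_1‖ = 3.7417, so e_1 = (0.8018, 0.5345, -0.2673).
e_1·w_2 = 0.8018·3 + 0.5345·2 + (-0.2673)·1 = 3.2071.
u_2 = w_2 − 3.2071·e_1 = (0.4286, 0.2857, 1.8571).
‖u_2‖ = 1.9272, so e_2 = (0.2224, 0.1482, 0.9636).
Qᵀb = (-5.6125, 2.5944).
Back-substitute: x_2 = 2.5944/1.9272 = 1.3462.
x_1 = (-5.6125 − 3.2071·1.3462)/3.7417 = -2.6538.

x = (-2.6538, 1.3462)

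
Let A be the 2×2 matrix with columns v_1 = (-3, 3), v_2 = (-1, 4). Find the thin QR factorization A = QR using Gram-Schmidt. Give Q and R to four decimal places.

Q = [[-0.7071, 0.7071], [0.7071, 0.7071]], R = [[4.2426, 3.5355], [0.0000, 2.1213]]

q_1 = v_1/‖v_1‖ = (-3, 3)/4.2426 = (-0.7071, 0.7071).
r_{12} = q_1·v_2 = 3.5355.
u_2 = v_2 − 3.5355·q_1 = (1.5000, 1.5000).
‖u_2‖ = 2.1213, so q_2 = (0.7071, 0.7071).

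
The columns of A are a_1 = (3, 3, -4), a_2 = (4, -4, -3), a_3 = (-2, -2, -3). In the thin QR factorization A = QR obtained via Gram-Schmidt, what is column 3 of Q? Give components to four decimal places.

a_1 = (3, 3, -4); ‖a_1‖ = 5.8310, so q_1 = (0.5145, 0.5145, -0.6860).
q_1·a_2 = 0.5145·4 + 0.5145·(-4) + (-0.6860)·(-3) = 2.0580.
u_2 = a_2 − 2.0580·q_1 = (2.9412, -5.0588, -1.5882).
‖u_2‖ = 6.0634, so q_2 = (0.4851, -0.8343, -0.2619).
q_1·a_3 = 0.5145·(-2) + 0.5145·(-2) + (-0.6860)·(-3) = 0.0000; q_2·a_3 = 0.4851·(-2) + (-0.8343)·(-2) + (-0.2619)·(-3) = 1.4843.
u_3 = a_3 + 0.0000·q_1 − 1.4843·q_2 = (-2.7200, -0.7616, -2.6112).
‖u_3‖ = 3.8467, so q_3 = (-0.7071, -0.1980, -0.6788).

q_3 = (-0.7071, -0.1980, -0.6788)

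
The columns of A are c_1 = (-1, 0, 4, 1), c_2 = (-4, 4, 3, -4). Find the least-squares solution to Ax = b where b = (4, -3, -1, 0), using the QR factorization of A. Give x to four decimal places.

c_1 = (-1, 0, 4, 1); ‖c_1‖ = 4.2426, so e_1 = (-0.2357, 0.0000, 0.9428, 0.2357).
e_1·c_2 = (-0.2357)·(-4) + 0.0000·4 + 0.9428·3 + 0.2357·(-4) = 2.8284.
u_2 = c_2 − 2.8284·e_1 = (-3.3333, 4.0000, 0.3333, -4.6667).
‖u_2‖ = 7.0000, so e_2 = (-0.4762, 0.5714, 0.0476, -0.6667).
Qᵀb = (-1.8856, -3.6667).
Back-substitute: x_2 = -3.6667/7.0000 = -0.5238.
x_1 = (-1.8856 − 2.8284·(-0.5238))/4.2426 = -0.0952.

x = (-0.0952, -0.5238)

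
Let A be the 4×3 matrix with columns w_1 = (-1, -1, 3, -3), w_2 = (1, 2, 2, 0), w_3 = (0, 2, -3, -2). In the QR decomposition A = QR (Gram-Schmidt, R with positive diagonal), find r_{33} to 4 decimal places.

w_1 = (-1, -1, 3, -3); ‖w_1‖ = 4.4721, so e_1 = (-0.2236, -0.2236, 0.6708, -0.6708).
e_1·w_2 = (-0.2236)·1 + (-0.2236)·2 + 0.6708·2 + (-0.6708)·0 = 0.6708.
u_2 = w_2 − 0.6708·e_1 = (1.1500, 2.1500, 1.5500, 0.4500).
‖u_2‖ = 2.9240, so e_2 = (0.3933, 0.7353, 0.5301, 0.1539).
e_1·w_3 = (-0.2236)·0 + (-0.2236)·2 + 0.6708·(-3) + (-0.6708)·(-2) = -1.1180; e_2·w_3 = 0.3933·0 + 0.7353·2 + 0.5301·(-3) + 0.1539·(-2) = -0.4275.
u_3 = w_3 + 1.1180·e_1 + 0.4275·e_2 = (-0.0819, 2.0643, -2.0234, -2.6842).
r_{33} = ‖u_3‖ = 3.9455.

r_{33} = 3.9455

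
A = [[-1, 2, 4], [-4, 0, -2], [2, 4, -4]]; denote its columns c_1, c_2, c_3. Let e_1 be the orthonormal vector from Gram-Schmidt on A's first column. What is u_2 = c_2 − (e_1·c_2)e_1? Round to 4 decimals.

u_2 = (2.2857, 1.1429, 3.4286)

c_1 = (-1, -4, 2); ‖c_1‖ = 4.5826, so e_1 = (-0.2182, -0.8729, 0.4364).
e_1·c_2 = (-0.2182)·2 + (-0.8729)·0 + 0.4364·4 = 1.3093.
u_2 = c_2 − 1.3093·e_1 = (2.2857, 1.1429, 3.4286).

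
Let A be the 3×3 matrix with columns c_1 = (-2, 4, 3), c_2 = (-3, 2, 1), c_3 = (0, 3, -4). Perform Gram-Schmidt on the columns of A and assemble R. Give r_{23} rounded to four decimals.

r_{23} = 0.9957

e_1 = c_1/‖c_1‖ = (-2, 4, 3)/5.3852 = (-0.3714, 0.7428, 0.5571).
r_{12} = e_1·c_2 = 3.1568.
u_2 = c_2 − 3.1568·e_1 = (-1.8276, -0.3448, -0.7586).
‖u_2‖ = 2.0086, so e_2 = (-0.9099, -0.1717, -0.3777).
r_{23} = e_2·c_3 = 0.9957.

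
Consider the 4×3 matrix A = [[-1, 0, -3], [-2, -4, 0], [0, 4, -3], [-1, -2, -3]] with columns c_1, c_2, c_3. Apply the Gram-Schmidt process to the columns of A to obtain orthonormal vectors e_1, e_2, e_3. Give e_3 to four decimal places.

e_3 = (-0.2228, 0.5199, 0.1114, -0.8171)

c_1 = (-1, -2, 0, -1); ‖c_1‖ = 2.4495, so e_1 = (-0.4082, -0.8165, 0.0000, -0.4082).
e_1·c_2 = (-0.4082)·0 + (-0.8165)·(-4) + 0.0000·4 + (-0.4082)·(-2) = 4.0825.
u_2 = c_2 − 4.0825·e_1 = (1.6667, -0.6667, 4.0000, -0.3333).
‖u_2‖ = 4.3970, so e_2 = (0.3790, -0.1516, 0.9097, -0.0758).
e_1·c_3 = (-0.4082)·(-3) + (-0.8165)·0 + 0.0000·(-3) + (-0.4082)·(-3) = 2.4495; e_2·c_3 = 0.3790·(-3) + (-0.1516)·0 + 0.9097·(-3) + (-0.0758)·(-3) = -3.6389.
u_3 = c_3 − 2.4495·e_1 + 3.6389·e_2 = (-0.6207, 1.4483, 0.3103, -2.2759).
‖u_3‖ = 2.7854, so e_3 = (-0.2228, 0.5199, 0.1114, -0.8171).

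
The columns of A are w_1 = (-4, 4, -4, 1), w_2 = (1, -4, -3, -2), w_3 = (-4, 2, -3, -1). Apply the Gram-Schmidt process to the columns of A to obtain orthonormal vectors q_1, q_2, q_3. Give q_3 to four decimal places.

q_3 = (-0.6193, -0.0825, 0.3641, -0.6907)

w_1 = (-4, 4, -4, 1); ‖w_1‖ = 7.0000, so q_1 = (-0.5714, 0.5714, -0.5714, 0.1429).
q_1·w_2 = (-0.5714)·1 + 0.5714·(-4) + (-0.5714)·(-3) + 0.1429·(-2) = -1.4286.
u_2 = w_2 + 1.4286·q_1 = (0.1837, -3.1837, -3.8163, -1.7959).
‖u_2‖ = 5.2876, so q_2 = (0.0347, -0.6021, -0.7217, -0.3396).
q_1·w_3 = (-0.5714)·(-4) + 0.5714·2 + (-0.5714)·(-3) + 0.1429·(-1) = 5.0000; q_2·w_3 = 0.0347·(-4) + (-0.6021)·2 + (-0.7217)·(-3) + (-0.3396)·(-1) = 1.1617.
u_3 = w_3 − 5.0000·q_1 − 1.1617·q_2 = (-1.1832, -0.1577, 0.6956, -1.3197).
‖u_3‖ = 1.9106, so q_3 = (-0.6193, -0.0825, 0.3641, -0.6907).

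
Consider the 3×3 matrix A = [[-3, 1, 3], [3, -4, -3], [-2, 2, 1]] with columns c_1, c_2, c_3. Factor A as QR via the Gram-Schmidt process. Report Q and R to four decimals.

Q = [[-0.6396, -0.7425, 0.1990], [0.6396, -0.6576, -0.3980], [-0.4264, 0.1273, -0.8955]], R = [[4.6904, -4.0508, -4.2640], [0.0000, 2.1426, -0.1273], [0.0000, 0.0000, 0.8955]]

c_1 = (-3, 3, -2); ‖c_1‖ = 4.6904, so e_1 = (-0.6396, 0.6396, -0.4264).
e_1·c_2 = (-0.6396)·1 + 0.6396·(-4) + (-0.4264)·2 = -4.0508.
u_2 = c_2 + 4.0508·e_1 = (-1.5909, -1.4091, 0.2727).
‖u_2‖ = 2.1426, so e_2 = (-0.7425, -0.6576, 0.1273).
e_1·c_3 = (-0.6396)·3 + 0.6396·(-3) + (-0.4264)·1 = -4.2640; e_2·c_3 = (-0.7425)·3 + (-0.6576)·(-3) + 0.1273·1 = -0.1273.
u_3 = c_3 + 4.2640·e_1 + 0.1273·e_2 = (0.1782, -0.3564, -0.8020).
‖u_3‖ = 0.8955, so e_3 = (0.1990, -0.3980, -0.8955).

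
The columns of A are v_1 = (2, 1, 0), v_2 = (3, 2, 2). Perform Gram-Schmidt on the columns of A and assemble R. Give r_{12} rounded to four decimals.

q_1 = v_1/‖v_1‖ = (2, 1, 0)/2.2361 = (0.8944, 0.4472, 0.0000).
r_{12} = q_1·v_2 = 3.5777.

r_{12} = 3.5777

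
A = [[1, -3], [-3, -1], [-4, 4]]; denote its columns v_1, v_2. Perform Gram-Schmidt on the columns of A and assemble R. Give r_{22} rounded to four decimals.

r_{22} = 4.0192

q_1 = v_1/‖v_1‖ = (1, -3, -4)/5.0990 = (0.1961, -0.5883, -0.7845).
r_{12} = q_1·v_2 = -3.1379.
u_2 = v_2 + 3.1379·q_1 = (-2.3846, -2.8462, 1.5385).
r_{22} = ‖u_2‖ = 4.0192.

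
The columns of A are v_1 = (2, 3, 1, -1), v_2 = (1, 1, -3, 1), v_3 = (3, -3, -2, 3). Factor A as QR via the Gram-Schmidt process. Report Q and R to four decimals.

v_1 = (2, 3, 1, -1); ‖v_1‖ = 3.8730, so q_1 = (0.5164, 0.7746, 0.2582, -0.2582).
q_1·v_2 = 0.5164·1 + 0.7746·1 + 0.2582·(-3) + (-0.2582)·1 = 0.2582.
u_2 = v_2 − 0.2582·q_1 = (0.8667, 0.8000, -3.0667, 1.0667).
‖u_2‖ = 3.4545, so q_2 = (0.2509, 0.2316, -0.8877, 0.3088).
q_1·v_3 = 0.5164·3 + 0.7746·(-3) + 0.2582·(-2) + (-0.2582)·3 = -2.0656; q_2·v_3 = 0.2509·3 + 0.2316·(-3) + (-0.8877)·(-2) + 0.3088·3 = 2.7597.
u_3 = v_3 + 2.0656·q_1 − 2.7597·q_2 = (3.3743, -2.0391, 0.9832, 1.6145).
‖u_3‖ = 4.3723, so q_3 = (0.7717, -0.4664, 0.2249, 0.3693).

Q = [[0.5164, 0.2509, 0.7717], [0.7746, 0.2316, -0.4664], [0.2582, -0.8877, 0.2249], [-0.2582, 0.3088, 0.3693]], R = [[3.8730, 0.2582, -2.0656], [0.0000, 3.4545, 2.7597], [0.0000, 0.0000, 4.3723]]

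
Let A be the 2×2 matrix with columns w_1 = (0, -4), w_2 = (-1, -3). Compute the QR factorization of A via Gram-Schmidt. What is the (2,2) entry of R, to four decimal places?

r_{22} = 1.0000

w_1 = (0, -4); ‖w_1‖ = 4.0000, so q_1 = (0.0000, -1.0000).
q_1·w_2 = 0.0000·(-1) + (-1.0000)·(-3) = 3.0000.
u_2 = w_2 − 3.0000·q_1 = (-1.0000, 0.0000).
r_{22} = ‖u_2‖ = 1.0000.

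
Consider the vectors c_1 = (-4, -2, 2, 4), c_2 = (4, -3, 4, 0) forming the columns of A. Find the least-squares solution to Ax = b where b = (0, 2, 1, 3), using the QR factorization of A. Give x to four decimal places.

x = (0.2482, -0.0367)

c_1 = (-4, -2, 2, 4); ‖c_1‖ = 6.3246, so q_1 = (-0.6325, -0.3162, 0.3162, 0.6325).
q_1·c_2 = (-0.6325)·4 + (-0.3162)·(-3) + 0.3162·4 + 0.6325·0 = -0.3162.
u_2 = c_2 + 0.3162·q_1 = (3.8000, -3.1000, 4.1000, 0.2000).
‖u_2‖ = 6.3953, so q_2 = (0.5942, -0.4847, 0.6411, 0.0313).
Qᵀb = (1.5811, -0.2345).
Back-substitute: x_2 = -0.2345/6.3953 = -0.0367.
x_1 = (1.5811 + 0.3162·(-0.0367))/6.3246 = 0.2482.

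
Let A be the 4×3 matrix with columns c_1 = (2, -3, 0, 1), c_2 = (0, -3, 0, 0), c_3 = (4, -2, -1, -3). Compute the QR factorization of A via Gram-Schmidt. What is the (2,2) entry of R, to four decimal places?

r_{22} = 1.7928

c_1 = (2, -3, 0, 1); ‖c_1‖ = 3.7417, so q_1 = (0.5345, -0.8018, 0.0000, 0.2673).
q_1·c_2 = 0.5345·0 + (-0.8018)·(-3) + 0.0000·0 + 0.2673·0 = 2.4054.
u_2 = c_2 − 2.4054·q_1 = (-1.2857, -1.0714, 0.0000, -0.6429).
r_{22} = ‖u_2‖ = 1.7928.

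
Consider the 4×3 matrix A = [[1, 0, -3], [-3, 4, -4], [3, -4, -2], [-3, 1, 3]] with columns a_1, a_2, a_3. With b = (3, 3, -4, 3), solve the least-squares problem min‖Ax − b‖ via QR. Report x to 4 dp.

a_1 = (1, -3, 3, -3); ‖a_1‖ = 5.2915, so e_1 = (0.1890, -0.5669, 0.5669, -0.5669).
e_1·a_2 = 0.1890·0 + (-0.5669)·4 + 0.5669·(-4) + (-0.5669)·1 = -5.1025.
u_2 = a_2 + 5.1025·e_1 = (0.9643, 1.1071, -1.1071, -1.8929).
‖u_2‖ = 2.6390, so e_2 = (0.3654, 0.4195, -0.4195, -0.7173).
e_1·a_3 = 0.1890·(-3) + (-0.5669)·(-4) + 0.5669·(-2) + (-0.5669)·3 = -1.1339; e_2·a_3 = 0.3654·(-3) + 0.4195·(-4) + (-0.4195)·(-2) + (-0.7173)·3 = -4.0871.
u_3 = a_3 + 1.1339·e_1 + 4.0871·e_2 = (-1.2923, -2.9282, -3.0718, -0.5744).
‖u_3‖ = 4.4733, so e_3 = (-0.2889, -0.6546, -0.6867, -0.1284).
Qᵀb = (-5.1025, 1.8811, -0.4689).
Back-substitute: x_3 = -0.4689/4.4733 = -0.1048.
x_2 = (1.8811 + 4.0871·(-0.1048))/2.6390 = 0.5505.
x_1 = (-5.1025 + 5.1025·0.5505 + 1.1339·(-0.1048))/5.2915 = -0.4559.

x = (-0.4559, 0.5505, -0.1048)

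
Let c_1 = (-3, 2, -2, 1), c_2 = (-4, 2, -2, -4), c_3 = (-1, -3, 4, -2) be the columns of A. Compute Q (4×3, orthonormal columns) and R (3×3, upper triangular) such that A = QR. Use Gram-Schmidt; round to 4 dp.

c_1 = (-3, 2, -2, 1); ‖c_1‖ = 4.2426, so e_1 = (-0.7071, 0.4714, -0.4714, 0.2357).
e_1·c_2 = (-0.7071)·(-4) + 0.4714·2 + (-0.4714)·(-2) + 0.2357·(-4) = 3.7712.
u_2 = c_2 − 3.7712·e_1 = (-1.3333, 0.2222, -0.2222, -4.8889).
‖u_2‖ = 5.0772, so e_2 = (-0.2626, 0.0438, -0.0438, -0.9629).
e_1·c_3 = (-0.7071)·(-1) + 0.4714·(-3) + (-0.4714)·4 + 0.2357·(-2) = -3.0641; e_2·c_3 = (-0.2626)·(-1) + 0.0438·(-3) + (-0.0438)·4 + (-0.9629)·(-2) = 1.8821.
u_3 = c_3 + 3.0641·e_1 − 1.8821·e_2 = (-2.6724, -1.6379, 2.6379, 0.5345).
‖u_3‖ = 4.1315, so e_3 = (-0.6468, -0.3965, 0.6385, 0.1294).

Q = [[-0.7071, -0.2626, -0.6468], [0.4714, 0.0438, -0.3965], [-0.4714, -0.0438, 0.6385], [0.2357, -0.9629, 0.1294]], R = [[4.2426, 3.7712, -3.0641], [0.0000, 5.0772, 1.8821], [0.0000, 0.0000, 4.1315]]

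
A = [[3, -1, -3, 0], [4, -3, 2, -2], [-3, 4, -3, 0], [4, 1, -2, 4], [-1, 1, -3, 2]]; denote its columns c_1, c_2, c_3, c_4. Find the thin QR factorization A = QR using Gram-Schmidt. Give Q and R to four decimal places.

Q = [[0.4201, 0.1007, -0.7229, -0.3419], [0.5601, -0.2734, 0.1386, -0.4483], [-0.4201, 0.6332, 0.0150, -0.6155], [0.5601, 0.7052, 0.2584, 0.3495], [-0.1400, 0.1295, -0.6255, 0.4255]], R = [[7.1414, -3.3607, 0.4201, 0.8402], [0.0000, 4.0873, -4.5478, 3.6267], [0.0000, 0.0000, 3.7604, -0.4944], [0.0000, 0.0000, 0.0000, 3.1459]]

q_1 = c_1/‖c_1‖ = (3, 4, -3, 4, -1)/7.1414 = (0.4201, 0.5601, -0.4201, 0.5601, -0.1400).
r_{12} = q_1·c_2 = -3.3607.
u_2 = c_2 + 3.3607·q_1 = (0.4118, -1.1176, 2.5882, 2.8824, 0.5294).
‖u_2‖ = 4.0873, so q_2 = (0.1007, -0.2734, 0.6332, 0.7052, 0.1295).
r_{13} = q_1·c_3 = 0.4201; r_{23} = q_2·c_3 = -4.5478.
u_3 = c_3 − 0.4201·q_1 + 4.5478·q_2 = (-2.7183, 0.5211, 0.0563, 0.9718, -2.3521).
‖u_3‖ = 3.7604, so q_3 = (-0.7229, 0.1386, 0.0150, 0.2584, -0.6255).
r_{14} = q_1·c_4 = 0.8402; r_{24} = q_2·c_4 = 3.6267; r_{34} = q_3·c_4 = -0.4944.
u_4 = c_4 − 0.8402·q_1 − 3.6267·q_2 + 0.4944·q_3 = (-1.0757, -1.4104, -1.9363, 1.0996, 1.3386).
‖u_4‖ = 3.1459, so q_4 = (-0.3419, -0.4483, -0.6155, 0.3495, 0.4255).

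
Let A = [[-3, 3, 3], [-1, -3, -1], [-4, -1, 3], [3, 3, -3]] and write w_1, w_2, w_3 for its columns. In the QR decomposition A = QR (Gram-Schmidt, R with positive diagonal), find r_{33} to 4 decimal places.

r_{33} = 1.6452

w_1 = (-3, -1, -4, 3); ‖w_1‖ = 5.9161, so q_1 = (-0.5071, -0.1690, -0.6761, 0.5071).
q_1·w_2 = (-0.5071)·3 + (-0.1690)·(-3) + (-0.6761)·(-1) + 0.5071·3 = 1.1832.
u_2 = w_2 − 1.1832·q_1 = (3.6000, -2.8000, -0.2000, 2.4000).
‖u_2‖ = 5.1575, so q_2 = (0.6980, -0.5429, -0.0388, 0.4653).
q_1·w_3 = (-0.5071)·3 + (-0.1690)·(-1) + (-0.6761)·3 + 0.5071·(-3) = -4.9019; q_2·w_3 = 0.6980·3 + (-0.5429)·(-1) + (-0.0388)·3 + 0.4653·(-3) = 1.1246.
u_3 = w_3 + 4.9019·q_1 − 1.1246·q_2 = (-0.2707, -1.2180, -0.2707, -1.0376).
r_{33} = ‖u_3‖ = 1.6452.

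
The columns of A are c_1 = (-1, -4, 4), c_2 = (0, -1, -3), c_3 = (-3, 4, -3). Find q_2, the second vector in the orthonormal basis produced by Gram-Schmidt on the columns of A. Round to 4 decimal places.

q_2 = (-0.0854, -0.6938, -0.7151)

q_1 = c_1/‖c_1‖ = (-1, -4, 4)/5.7446 = (-0.1741, -0.6963, 0.6963).
r_{12} = q_1·c_2 = -1.3926.
u_2 = c_2 + 1.3926·q_1 = (-0.2424, -1.9697, -2.0303).
‖u_2‖ = 2.8391, so q_2 = (-0.0854, -0.6938, -0.7151).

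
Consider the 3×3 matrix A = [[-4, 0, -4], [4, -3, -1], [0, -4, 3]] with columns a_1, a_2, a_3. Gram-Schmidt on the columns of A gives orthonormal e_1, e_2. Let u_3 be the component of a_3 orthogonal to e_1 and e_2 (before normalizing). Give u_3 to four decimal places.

u_3 = (-2.8293, -2.8293, 2.1220)

a_1 = (-4, 4, 0); ‖a_1‖ = 5.6569, so e_1 = (-0.7071, 0.7071, 0.0000).
e_1·a_2 = (-0.7071)·0 + 0.7071·(-3) + 0.0000·(-4) = -2.1213.
u_2 = a_2 + 2.1213·e_1 = (-1.5000, -1.5000, -4.0000).
‖u_2‖ = 4.5277, so e_2 = (-0.3313, -0.3313, -0.8835).
e_1·a_3 = (-0.7071)·(-4) + 0.7071·(-1) + 0.0000·3 = 2.1213; e_2·a_3 = (-0.3313)·(-4) + (-0.3313)·(-1) + (-0.8835)·3 = -0.9939.
u_3 = a_3 − 2.1213·e_1 + 0.9939·e_2 = (-2.8293, -2.8293, 2.1220).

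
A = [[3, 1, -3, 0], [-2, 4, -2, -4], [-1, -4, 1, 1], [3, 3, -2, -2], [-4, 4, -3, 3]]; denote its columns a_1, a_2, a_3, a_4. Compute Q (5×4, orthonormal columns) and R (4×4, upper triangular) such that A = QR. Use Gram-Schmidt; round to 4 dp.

Q = [[0.4804, 0.2152, -0.7413, -0.0385], [-0.3203, 0.4782, 0.0368, -0.8090], [-0.1601, -0.5601, -0.5277, -0.3620], [0.4804, 0.4816, 0.0422, -0.0063], [-0.6405, 0.4235, -0.4108, 0.4614]], R = [[6.2450, -1.2810, 0.0000, -1.7614], [0.0000, 7.5073, -4.3957, -2.1654], [0.0000, 0.0000, 2.7708, -1.9917], [0.0000, 0.0000, 0.0000, 4.2710]]

a_1 = (3, -2, -1, 3, -4); ‖a_1‖ = 6.2450, so e_1 = (0.4804, -0.3203, -0.1601, 0.4804, -0.6405).
e_1·a_2 = 0.4804·1 + (-0.3203)·4 + (-0.1601)·(-4) + 0.4804·3 + (-0.6405)·4 = -1.2810.
u_2 = a_2 + 1.2810·e_1 = (1.6154, 3.5897, -4.2051, 3.6154, 3.1795).
‖u_2‖ = 7.5073, so e_2 = (0.2152, 0.4782, -0.5601, 0.4816, 0.4235).
e_1·a_3 = 0.4804·(-3) + (-0.3203)·(-2) + (-0.1601)·1 + 0.4804·(-2) + (-0.6405)·(-3) = 0.0000; e_2·a_3 = 0.2152·(-3) + 0.4782·(-2) + (-0.5601)·1 + 0.4816·(-2) + 0.4235·(-3) = -4.3957.
u_3 = a_3 − 0.0000·e_1 + 4.3957·e_2 = (-2.0541, 0.1019, -1.4622, 0.1169, -1.1383).
‖u_3‖ = 2.7708, so e_3 = (-0.7413, 0.0368, -0.5277, 0.0422, -0.4108).
e_1·a_4 = 0.4804·0 + (-0.3203)·(-4) + (-0.1601)·1 + 0.4804·(-2) + (-0.6405)·3 = -1.7614; e_2·a_4 = 0.2152·0 + 0.4782·(-4) + (-0.5601)·1 + 0.4816·(-2) + 0.4235·3 = -2.1654; e_3·a_4 = (-0.7413)·0 + 0.0368·(-4) + (-0.5277)·1 + 0.0422·(-2) + (-0.4108)·3 = -1.9917.
u_4 = a_4 + 1.7614·e_1 + 2.1654·e_2 + 1.9917·e_3 = (-0.1644, -3.4554, -1.5461, -0.0270, 1.9707).
‖u_4‖ = 4.2710, so e_4 = (-0.0385, -0.8090, -0.3620, -0.0063, 0.4614).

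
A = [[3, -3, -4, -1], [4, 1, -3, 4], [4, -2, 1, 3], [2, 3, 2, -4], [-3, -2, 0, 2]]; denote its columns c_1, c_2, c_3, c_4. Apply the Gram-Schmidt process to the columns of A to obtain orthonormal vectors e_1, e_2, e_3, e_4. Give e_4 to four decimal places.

e_4 = (-0.5852, 0.5795, 0.2651, -0.4337, 0.2519)

e_1 = c_1/‖c_1‖ = (3, 4, 4, 2, -3)/7.3485 = (0.4082, 0.5443, 0.5443, 0.2722, -0.4082).
r_{12} = e_1·c_2 = -0.1361.
u_2 = c_2 + 0.1361·e_1 = (-2.9444, 1.0741, -1.9259, 3.0370, -2.0556).
‖u_2‖ = 5.1944, so e_2 = (-0.5669, 0.2068, -0.3708, 0.5847, -0.3957).
r_{13} = e_1·c_3 = -2.1773; r_{23} = e_2·c_3 = 2.4457.
u_3 = c_3 + 2.1773·e_1 − 2.4457·e_2 = (-1.7248, -2.3205, 3.0920, 1.1627, 0.0789).
‖u_3‖ = 4.3907, so e_3 = (-0.3928, -0.5285, 0.7042, 0.2648, 0.0180).
r_{14} = e_1·c_4 = 1.4969; r_{24} = e_2·c_4 = -2.8485; r_{34} = e_3·c_4 = -0.6318.
u_4 = c_4 − 1.4969·e_1 + 2.8485·e_2 + 0.6318·e_3 = (-3.4740, 3.4403, 1.5740, -2.5746, 1.4952).
‖u_4‖ = 5.9368, so e_4 = (-0.5852, 0.5795, 0.2651, -0.4337, 0.2519).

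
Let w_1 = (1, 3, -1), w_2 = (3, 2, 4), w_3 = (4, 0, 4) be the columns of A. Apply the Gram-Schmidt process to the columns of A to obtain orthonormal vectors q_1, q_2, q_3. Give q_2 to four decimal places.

w_1 = (1, 3, -1); ‖w_1‖ = 3.3166, so q_1 = (0.3015, 0.9045, -0.3015).
q_1·w_2 = 0.3015·3 + 0.9045·2 + (-0.3015)·4 = 1.5076.
u_2 = w_2 − 1.5076·q_1 = (2.5455, 0.6364, 4.4545).
‖u_2‖ = 5.1698, so q_2 = (0.4924, 0.1231, 0.8616).

q_2 = (0.4924, 0.1231, 0.8616)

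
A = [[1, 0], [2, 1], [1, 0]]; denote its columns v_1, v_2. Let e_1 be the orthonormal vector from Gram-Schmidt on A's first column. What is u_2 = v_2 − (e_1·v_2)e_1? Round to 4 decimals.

u_2 = (-0.3333, 0.3333, -0.3333)

v_1 = (1, 2, 1); ‖v_1‖ = 2.4495, so e_1 = (0.4082, 0.8165, 0.4082).
e_1·v_2 = 0.4082·0 + 0.8165·1 + 0.4082·0 = 0.8165.
u_2 = v_2 − 0.8165·e_1 = (-0.3333, 0.3333, -0.3333).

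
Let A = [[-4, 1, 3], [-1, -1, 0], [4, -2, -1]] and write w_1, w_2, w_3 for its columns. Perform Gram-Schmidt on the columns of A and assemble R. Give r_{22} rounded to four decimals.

r_{22} = 1.5275

w_1 = (-4, -1, 4); ‖w_1‖ = 5.7446, so e_1 = (-0.6963, -0.1741, 0.6963).
e_1·w_2 = (-0.6963)·1 + (-0.1741)·(-1) + 0.6963·(-2) = -1.9149.
u_2 = w_2 + 1.9149·e_1 = (-0.3333, -1.3333, -0.6667).
r_{22} = ‖u_2‖ = 1.5275.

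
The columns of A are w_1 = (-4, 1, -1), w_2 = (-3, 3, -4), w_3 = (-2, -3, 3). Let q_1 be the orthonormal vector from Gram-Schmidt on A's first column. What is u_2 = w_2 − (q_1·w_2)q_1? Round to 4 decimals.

u_2 = (1.2222, 1.9444, -2.9444)

q_1 = w_1/‖w_1‖ = (-4, 1, -1)/4.2426 = (-0.9428, 0.2357, -0.2357).
r_{12} = q_1·w_2 = 4.4783.
u_2 = w_2 − 4.4783·q_1 = (1.2222, 1.9444, -2.9444).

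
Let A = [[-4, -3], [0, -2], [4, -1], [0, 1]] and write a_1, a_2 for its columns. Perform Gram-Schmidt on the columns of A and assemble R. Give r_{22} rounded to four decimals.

r_{22} = 3.6056

a_1 = (-4, 0, 4, 0); ‖a_1‖ = 5.6569, so e_1 = (-0.7071, 0.0000, 0.7071, 0.0000).
e_1·a_2 = (-0.7071)·(-3) + 0.0000·(-2) + 0.7071·(-1) + 0.0000·1 = 1.4142.
u_2 = a_2 − 1.4142·e_1 = (-2.0000, -2.0000, -2.0000, 1.0000).
r_{22} = ‖u_2‖ = 3.6056.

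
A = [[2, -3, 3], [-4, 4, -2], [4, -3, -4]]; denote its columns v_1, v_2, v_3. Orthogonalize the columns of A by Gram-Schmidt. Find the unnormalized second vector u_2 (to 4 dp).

u_2 = (-1.1111, 0.2222, 0.7778)

v_1 = (2, -4, 4); ‖v_1‖ = 6.0000, so e_1 = (0.3333, -0.6667, 0.6667).
e_1·v_2 = 0.3333·(-3) + (-0.6667)·4 + 0.6667·(-3) = -5.6667.
u_2 = v_2 + 5.6667·e_1 = (-1.1111, 0.2222, 0.7778).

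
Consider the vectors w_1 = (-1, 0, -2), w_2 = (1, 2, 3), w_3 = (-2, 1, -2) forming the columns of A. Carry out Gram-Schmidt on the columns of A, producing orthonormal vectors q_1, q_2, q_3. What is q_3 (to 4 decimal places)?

q_1 = w_1/‖w_1‖ = (-1, 0, -2)/2.2361 = (-0.4472, 0.0000, -0.8944).
r_{12} = q_1·w_2 = -3.1305.
u_2 = w_2 + 3.1305·q_1 = (-0.4000, 2.0000, 0.2000).
‖u_2‖ = 2.0494, so q_2 = (-0.1952, 0.9759, 0.0976).
r_{13} = q_1·w_3 = 2.6833; r_{23} = q_2·w_3 = 1.1711.
u_3 = w_3 − 2.6833·q_1 − 1.1711·q_2 = (-0.5714, -0.1429, 0.2857).
‖u_3‖ = 0.6547, so q_3 = (-0.8729, -0.2182, 0.4364).

q_3 = (-0.8729, -0.2182, 0.4364)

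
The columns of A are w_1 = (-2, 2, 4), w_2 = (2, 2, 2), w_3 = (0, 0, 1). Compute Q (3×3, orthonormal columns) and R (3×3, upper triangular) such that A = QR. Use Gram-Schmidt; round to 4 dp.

Q = [[-0.4082, 0.8729, 0.2673], [0.4082, 0.4364, -0.8018], [0.8165, 0.2182, 0.5345]], R = [[4.8990, 1.6330, 0.8165], [0.0000, 3.0551, 0.2182], [0.0000, 0.0000, 0.5345]]

w_1 = (-2, 2, 4); ‖w_1‖ = 4.8990, so q_1 = (-0.4082, 0.4082, 0.8165).
q_1·w_2 = (-0.4082)·2 + 0.4082·2 + 0.8165·2 = 1.6330.
u_2 = w_2 − 1.6330·q_1 = (2.6667, 1.3333, 0.6667).
‖u_2‖ = 3.0551, so q_2 = (0.8729, 0.4364, 0.2182).
q_1·w_3 = (-0.4082)·0 + 0.4082·0 + 0.8165·1 = 0.8165; q_2·w_3 = 0.8729·0 + 0.4364·0 + 0.2182·1 = 0.2182.
u_3 = w_3 − 0.8165·q_1 − 0.2182·q_2 = (0.1429, -0.4286, 0.2857).
‖u_3‖ = 0.5345, so q_3 = (0.2673, -0.8018, 0.5345).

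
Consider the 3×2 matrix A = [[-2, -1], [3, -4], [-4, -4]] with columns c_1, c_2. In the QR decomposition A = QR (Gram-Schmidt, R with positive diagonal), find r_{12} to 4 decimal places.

r_{12} = 1.1142

q_1 = c_1/‖c_1‖ = (-2, 3, -4)/5.3852 = (-0.3714, 0.5571, -0.7428).
r_{12} = q_1·c_2 = 1.1142.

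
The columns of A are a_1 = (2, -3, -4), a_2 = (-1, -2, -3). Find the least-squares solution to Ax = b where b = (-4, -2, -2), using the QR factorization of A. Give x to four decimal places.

a_1 = (2, -3, -4); ‖a_1‖ = 5.3852, so q_1 = (0.3714, -0.5571, -0.7428).
q_1·a_2 = 0.3714·(-1) + (-0.5571)·(-2) + (-0.7428)·(-3) = 2.9711.
u_2 = a_2 − 2.9711·q_1 = (-2.1034, -0.3448, -0.7931).
‖u_2‖ = 2.2743, so q_2 = (-0.9249, -0.1516, -0.3487).
Qᵀb = (1.1142, 4.7002).
Back-substitute: x_2 = 4.7002/2.2743 = 2.0667.
x_1 = (1.1142 − 2.9711·2.0667)/5.3852 = -0.9333.

x = (-0.9333, 2.0667)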